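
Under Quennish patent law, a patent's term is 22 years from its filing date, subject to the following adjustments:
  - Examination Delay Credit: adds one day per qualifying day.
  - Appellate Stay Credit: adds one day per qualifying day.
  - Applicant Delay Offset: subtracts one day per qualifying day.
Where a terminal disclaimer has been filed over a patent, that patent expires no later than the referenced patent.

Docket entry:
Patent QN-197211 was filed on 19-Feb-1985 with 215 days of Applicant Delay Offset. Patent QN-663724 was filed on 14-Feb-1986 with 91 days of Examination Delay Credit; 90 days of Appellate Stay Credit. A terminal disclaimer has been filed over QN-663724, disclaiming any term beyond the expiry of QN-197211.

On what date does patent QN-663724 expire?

Natural term of QN-663724:
  Base: filing + 22 years → 14 February 2008.
  Examination Delay Credit: +91 days → 15 May 2008.
  Appellate Stay Credit: +90 days → 13 August 2008.
Expiry of referenced patent QN-197211:
  Base: filing + 22 years → 19 February 2007.
  Applicant Delay Offset: −215 days → 19 July 2006.
Terminal disclaimer: QN-663724 expires on the earlier of 13 August 2008 and 19 July 2006.

2006-07-19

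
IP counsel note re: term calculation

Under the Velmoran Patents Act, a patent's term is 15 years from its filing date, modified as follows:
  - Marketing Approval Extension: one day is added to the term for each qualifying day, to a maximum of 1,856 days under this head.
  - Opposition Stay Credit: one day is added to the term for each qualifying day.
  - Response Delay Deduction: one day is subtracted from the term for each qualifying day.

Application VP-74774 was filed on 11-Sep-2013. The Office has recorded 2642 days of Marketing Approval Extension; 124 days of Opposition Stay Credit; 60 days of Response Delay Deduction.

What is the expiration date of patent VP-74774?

Base term: filing date + 15 years → 11 September 2028.
Marketing Approval Extension: 2642 days claimed exceeds the 1856-day cap, so +1856 days → 11 October 2033.
Opposition Stay Credit: +124 days → 12 February 2034.
Response Delay Deduction: −60 days → 14 December 2033.

2033-12-14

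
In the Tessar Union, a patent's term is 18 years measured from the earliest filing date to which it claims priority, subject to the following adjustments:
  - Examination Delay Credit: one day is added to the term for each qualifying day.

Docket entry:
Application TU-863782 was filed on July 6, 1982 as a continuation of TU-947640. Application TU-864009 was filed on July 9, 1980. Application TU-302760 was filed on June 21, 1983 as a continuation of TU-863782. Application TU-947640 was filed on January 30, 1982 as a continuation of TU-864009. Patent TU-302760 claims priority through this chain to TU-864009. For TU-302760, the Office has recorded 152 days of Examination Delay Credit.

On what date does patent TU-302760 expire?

Earliest priority filing: 9 July 1980.
Base term: 9 July 1980 + 18 years → 9 July 1998.
Examination Delay Credit: +152 days → 8 December 1998.

1998-12-08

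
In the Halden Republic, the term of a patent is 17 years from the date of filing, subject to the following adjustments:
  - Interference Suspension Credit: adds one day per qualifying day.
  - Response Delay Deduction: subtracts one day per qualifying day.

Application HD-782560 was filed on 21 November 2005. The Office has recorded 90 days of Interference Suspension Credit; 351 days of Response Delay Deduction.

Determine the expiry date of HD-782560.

Base term: filing date + 17 years → 21 November 2022.
Interference Suspension Credit: +90 days → 19 February 2023.
Response Delay Deduction: −351 days → 5 March 2022.

March 5, 2022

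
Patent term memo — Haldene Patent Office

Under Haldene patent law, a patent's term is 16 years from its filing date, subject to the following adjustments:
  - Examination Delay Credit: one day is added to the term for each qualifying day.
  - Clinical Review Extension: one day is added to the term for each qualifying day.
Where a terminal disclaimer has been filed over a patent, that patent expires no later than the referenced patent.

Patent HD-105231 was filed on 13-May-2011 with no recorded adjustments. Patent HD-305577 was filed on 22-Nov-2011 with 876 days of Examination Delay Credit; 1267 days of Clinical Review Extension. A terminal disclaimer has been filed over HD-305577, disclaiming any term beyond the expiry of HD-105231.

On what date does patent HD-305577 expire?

May 13, 2027

Natural term of HD-305577:
  Base: filing + 16 years → 22 November 2027.
  Examination Delay Credit: +876 days → 16 April 2030.
  Clinical Review Extension: +1267 days → 4 October 2033.
Expiry of referenced patent HD-105231:
  Base: filing + 16 years → 13 May 2027.
Terminal disclaimer: HD-305577 expires on the earlier of 4 October 2033 and 13 May 2027.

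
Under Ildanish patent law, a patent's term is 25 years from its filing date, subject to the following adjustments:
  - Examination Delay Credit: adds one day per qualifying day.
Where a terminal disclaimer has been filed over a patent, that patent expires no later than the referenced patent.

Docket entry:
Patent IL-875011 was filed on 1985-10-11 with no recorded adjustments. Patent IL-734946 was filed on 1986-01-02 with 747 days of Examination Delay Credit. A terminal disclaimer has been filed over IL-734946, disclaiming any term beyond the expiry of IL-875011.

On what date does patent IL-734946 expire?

Natural term of IL-734946:
  Base: filing + 25 years → 2 January 2011.
  Examination Delay Credit: +747 days → 18 January 2013.
Expiry of referenced patent IL-875011:
  Base: filing + 25 years → 11 October 2010.
Terminal disclaimer: IL-734946 expires on the earlier of 18 January 2013 and 11 October 2010.

2010-10-11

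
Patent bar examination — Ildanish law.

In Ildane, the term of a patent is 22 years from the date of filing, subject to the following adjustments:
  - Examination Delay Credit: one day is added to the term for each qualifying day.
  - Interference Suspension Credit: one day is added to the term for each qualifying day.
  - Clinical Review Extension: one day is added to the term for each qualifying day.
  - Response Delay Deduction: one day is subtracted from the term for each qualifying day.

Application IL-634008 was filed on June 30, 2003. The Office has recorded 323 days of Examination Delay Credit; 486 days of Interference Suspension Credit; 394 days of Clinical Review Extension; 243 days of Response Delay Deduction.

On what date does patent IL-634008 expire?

Base term: filing date + 22 years → 30 June 2025.
Examination Delay Credit: +323 days → 19 May 2026.
Interference Suspension Credit: +486 days → 17 September 2027.
Clinical Review Extension: +394 days → 15 October 2028.
Response Delay Deduction: −243 days → 15 February 2028.

2028-02-15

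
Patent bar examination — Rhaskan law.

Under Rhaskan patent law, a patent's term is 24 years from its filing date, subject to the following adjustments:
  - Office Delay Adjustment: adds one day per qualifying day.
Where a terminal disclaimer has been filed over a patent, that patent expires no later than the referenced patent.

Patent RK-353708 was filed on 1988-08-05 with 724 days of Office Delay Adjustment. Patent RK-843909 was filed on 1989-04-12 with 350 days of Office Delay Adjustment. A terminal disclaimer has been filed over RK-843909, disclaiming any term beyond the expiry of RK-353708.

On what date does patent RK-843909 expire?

Natural term of RK-843909:
  Base: filing + 24 years → 12 April 2013.
  Office Delay Adjustment: +350 days → 28 March 2014.
Expiry of referenced patent RK-353708:
  Base: filing + 24 years → 5 August 2012.
  Office Delay Adjustment: +724 days → 30 July 2014.
Terminal disclaimer: RK-843909 expires on the earlier of 28 March 2014 and 30 July 2014.

2014-03-28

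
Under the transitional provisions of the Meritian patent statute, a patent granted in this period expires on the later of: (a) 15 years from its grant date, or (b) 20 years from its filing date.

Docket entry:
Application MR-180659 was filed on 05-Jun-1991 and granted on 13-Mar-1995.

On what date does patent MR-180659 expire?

(a) grant + 15 years → 13 March 2010.
(b) filing + 20 years → 5 June 2011.
Later of the two: 5 June 2011.

2011-06-05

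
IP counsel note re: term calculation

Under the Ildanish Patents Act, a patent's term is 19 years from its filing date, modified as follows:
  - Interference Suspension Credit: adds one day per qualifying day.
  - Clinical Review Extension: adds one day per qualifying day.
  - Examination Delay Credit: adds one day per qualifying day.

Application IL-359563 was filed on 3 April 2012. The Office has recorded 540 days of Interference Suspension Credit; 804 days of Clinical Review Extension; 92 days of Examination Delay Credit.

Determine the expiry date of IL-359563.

2035-03-09

Base term: filing date + 19 years → 3 April 2031.
Interference Suspension Credit: +540 days → 24 September 2032.
Clinical Review Extension: +804 days → 7 December 2034.
Examination Delay Credit: +92 days → 9 March 2035.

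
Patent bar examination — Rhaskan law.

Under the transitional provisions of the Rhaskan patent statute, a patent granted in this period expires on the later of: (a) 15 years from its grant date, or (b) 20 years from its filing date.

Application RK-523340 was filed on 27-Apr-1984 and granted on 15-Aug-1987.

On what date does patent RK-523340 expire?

(a) grant + 15 years → 15 August 2002.
(b) filing + 20 years → 27 April 2004.
Later of the two: 27 April 2004.

2004-04-27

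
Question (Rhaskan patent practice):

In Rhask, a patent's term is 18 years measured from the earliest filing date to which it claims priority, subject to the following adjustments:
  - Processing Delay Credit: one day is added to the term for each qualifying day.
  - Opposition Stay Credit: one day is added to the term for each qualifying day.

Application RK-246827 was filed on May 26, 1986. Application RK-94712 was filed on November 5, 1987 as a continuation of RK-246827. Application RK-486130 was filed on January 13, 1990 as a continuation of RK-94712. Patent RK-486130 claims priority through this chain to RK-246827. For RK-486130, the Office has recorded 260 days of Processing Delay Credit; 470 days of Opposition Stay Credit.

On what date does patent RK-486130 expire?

Earliest priority filing: 26 May 1986.
Base term: 26 May 1986 + 18 years → 26 May 2004.
Processing Delay Credit: +260 days → 10 February 2005.
Opposition Stay Credit: +470 days → 26 May 2006.

2006-05-26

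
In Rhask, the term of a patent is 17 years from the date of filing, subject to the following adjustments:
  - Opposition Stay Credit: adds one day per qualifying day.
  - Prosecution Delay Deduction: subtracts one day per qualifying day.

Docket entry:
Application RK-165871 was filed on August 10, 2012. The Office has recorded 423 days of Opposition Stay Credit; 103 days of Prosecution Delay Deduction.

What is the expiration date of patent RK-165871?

Base term: filing date + 17 years → 10 August 2029.
Opposition Stay Credit: +423 days → 7 October 2030.
Prosecution Delay Deduction: −103 days → 26 June 2030.

2030-06-26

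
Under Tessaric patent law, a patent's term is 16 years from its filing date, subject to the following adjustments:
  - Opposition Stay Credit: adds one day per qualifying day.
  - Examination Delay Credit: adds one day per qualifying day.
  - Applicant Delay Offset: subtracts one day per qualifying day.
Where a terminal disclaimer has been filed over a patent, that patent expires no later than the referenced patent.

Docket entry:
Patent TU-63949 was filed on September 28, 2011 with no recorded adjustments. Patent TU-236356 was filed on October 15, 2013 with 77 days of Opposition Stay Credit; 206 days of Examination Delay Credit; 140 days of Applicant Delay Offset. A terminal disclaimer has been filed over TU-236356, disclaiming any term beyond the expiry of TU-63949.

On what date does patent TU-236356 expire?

September 28, 2027

Natural term of TU-236356:
  Base: filing + 16 years → 15 October 2029.
  Opposition Stay Credit: +77 days → 31 December 2029.
  Examination Delay Credit: +206 days → 25 July 2030.
  Applicant Delay Offset: −140 days → 7 March 2030.
Expiry of referenced patent TU-63949:
  Base: filing + 16 years → 28 September 2027.
Terminal disclaimer: TU-236356 expires on the earlier of 7 March 2030 and 28 September 2027.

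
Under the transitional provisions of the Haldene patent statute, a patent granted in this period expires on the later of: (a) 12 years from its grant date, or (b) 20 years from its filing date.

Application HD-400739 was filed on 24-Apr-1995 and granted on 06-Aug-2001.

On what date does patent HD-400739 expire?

April 24, 2015

(a) grant + 12 years → 6 August 2013.
(b) filing + 20 years → 24 April 2015.
Later of the two: 24 April 2015.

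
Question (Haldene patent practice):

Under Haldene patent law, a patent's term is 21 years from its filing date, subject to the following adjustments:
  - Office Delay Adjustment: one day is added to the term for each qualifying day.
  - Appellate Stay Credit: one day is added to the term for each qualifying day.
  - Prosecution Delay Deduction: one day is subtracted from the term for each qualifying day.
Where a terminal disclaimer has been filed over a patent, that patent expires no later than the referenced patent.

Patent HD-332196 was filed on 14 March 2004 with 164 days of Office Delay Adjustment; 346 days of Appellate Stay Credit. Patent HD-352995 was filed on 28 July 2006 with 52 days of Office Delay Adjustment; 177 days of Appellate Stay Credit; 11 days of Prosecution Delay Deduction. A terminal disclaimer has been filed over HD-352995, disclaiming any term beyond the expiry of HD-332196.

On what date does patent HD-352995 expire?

Natural term of HD-352995:
  Base: filing + 21 years → 28 July 2027.
  Office Delay Adjustment: +52 days → 18 September 2027.
  Appellate Stay Credit: +177 days → 13 March 2028.
  Prosecution Delay Deduction: −11 days → 2 March 2028.
Expiry of referenced patent HD-332196:
  Base: filing + 21 years → 14 March 2025.
  Office Delay Adjustment: +164 days → 25 August 2025.
  Appellate Stay Credit: +346 days → 6 August 2026.
Terminal disclaimer: HD-352995 expires on the earlier of 2 March 2028 and 6 August 2026.

August 6, 2026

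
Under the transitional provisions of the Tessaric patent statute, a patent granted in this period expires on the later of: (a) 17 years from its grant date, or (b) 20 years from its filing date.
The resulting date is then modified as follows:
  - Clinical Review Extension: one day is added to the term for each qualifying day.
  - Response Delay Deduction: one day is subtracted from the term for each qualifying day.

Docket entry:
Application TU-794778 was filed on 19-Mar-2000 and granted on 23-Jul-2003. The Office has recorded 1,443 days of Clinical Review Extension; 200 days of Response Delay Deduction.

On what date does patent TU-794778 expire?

(a) grant + 17 years → 23 July 2020.
(b) filing + 20 years → 19 March 2020.
Later of the two: 23 July 2020.
Clinical Review Extension: +1443 days → 5 July 2024.
Response Delay Deduction: −200 days → 18 December 2023.

December 18, 2023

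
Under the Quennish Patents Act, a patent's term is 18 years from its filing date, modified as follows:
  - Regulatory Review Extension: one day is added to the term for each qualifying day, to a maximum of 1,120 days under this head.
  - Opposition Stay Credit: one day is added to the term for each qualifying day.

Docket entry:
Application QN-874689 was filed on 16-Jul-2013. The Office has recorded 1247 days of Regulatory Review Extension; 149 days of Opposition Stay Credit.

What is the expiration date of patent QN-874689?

2035-01-05

Base term: filing date + 18 years → 16 July 2031.
Regulatory Review Extension: 1247 days claimed exceeds the 1120-day cap, so +1120 days → 9 August 2034.
Opposition Stay Credit: +149 days → 5 January 2035.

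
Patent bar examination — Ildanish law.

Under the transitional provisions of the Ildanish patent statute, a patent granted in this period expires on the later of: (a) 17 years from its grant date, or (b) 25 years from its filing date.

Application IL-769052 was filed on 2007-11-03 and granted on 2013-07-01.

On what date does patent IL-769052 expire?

(a) grant + 17 years → 1 July 2030.
(b) filing + 25 years → 3 November 2032.
Later of the two: 3 November 2032.

2032-11-03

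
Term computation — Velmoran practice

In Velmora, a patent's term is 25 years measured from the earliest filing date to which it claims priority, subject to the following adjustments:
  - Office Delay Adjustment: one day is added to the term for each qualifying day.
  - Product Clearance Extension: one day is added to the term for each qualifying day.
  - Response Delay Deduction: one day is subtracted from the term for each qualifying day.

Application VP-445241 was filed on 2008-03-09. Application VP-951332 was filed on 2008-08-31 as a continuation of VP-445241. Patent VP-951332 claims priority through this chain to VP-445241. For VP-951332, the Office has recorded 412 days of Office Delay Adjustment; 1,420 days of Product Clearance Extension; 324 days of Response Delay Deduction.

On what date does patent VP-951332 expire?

Earliest priority filing: 9 March 2008.
Base term: 9 March 2008 + 25 years → 9 March 2033.
Office Delay Adjustment: +412 days → 25 April 2034.
Product Clearance Extension: +1420 days → 15 March 2038.
Response Delay Deduction: −324 days → 25 April 2037.

April 25, 2037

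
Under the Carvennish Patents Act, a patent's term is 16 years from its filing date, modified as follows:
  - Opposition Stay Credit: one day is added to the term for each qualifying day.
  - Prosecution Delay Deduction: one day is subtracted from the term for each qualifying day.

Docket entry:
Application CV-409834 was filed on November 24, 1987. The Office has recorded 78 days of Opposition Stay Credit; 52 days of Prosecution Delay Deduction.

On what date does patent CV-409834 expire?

Base term: filing date + 16 years → 24 November 2003.
Opposition Stay Credit: +78 days → 10 February 2004.
Prosecution Delay Deduction: −52 days → 20 December 2003.

2003-12-20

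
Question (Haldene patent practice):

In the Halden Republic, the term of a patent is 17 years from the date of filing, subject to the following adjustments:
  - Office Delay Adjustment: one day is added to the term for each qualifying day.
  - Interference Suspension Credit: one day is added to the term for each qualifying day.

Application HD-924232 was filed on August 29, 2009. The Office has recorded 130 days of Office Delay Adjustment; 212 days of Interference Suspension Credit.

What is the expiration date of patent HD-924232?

Base term: filing date + 17 years → 29 August 2026.
Office Delay Adjustment: +130 days → 6 January 2027.
Interference Suspension Credit: +212 days → 6 August 2027.

2027-08-06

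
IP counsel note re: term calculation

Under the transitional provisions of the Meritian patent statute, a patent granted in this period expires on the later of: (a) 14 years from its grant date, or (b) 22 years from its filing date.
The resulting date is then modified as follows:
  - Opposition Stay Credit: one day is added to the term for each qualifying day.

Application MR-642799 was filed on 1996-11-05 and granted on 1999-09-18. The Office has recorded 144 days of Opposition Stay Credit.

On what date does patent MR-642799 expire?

(a) grant + 14 years → 18 September 2013.
(b) filing + 22 years → 5 November 2018.
Later of the two: 5 November 2018.
Opposition Stay Credit: +144 days → 29 March 2019.

March 29, 2019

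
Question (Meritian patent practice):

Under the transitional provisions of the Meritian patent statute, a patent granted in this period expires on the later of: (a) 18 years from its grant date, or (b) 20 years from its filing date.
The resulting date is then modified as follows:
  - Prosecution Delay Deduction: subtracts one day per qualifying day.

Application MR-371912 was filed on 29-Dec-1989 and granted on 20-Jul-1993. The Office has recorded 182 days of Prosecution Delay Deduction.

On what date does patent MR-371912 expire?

2011-01-19

(a) grant + 18 years → 20 July 2011.
(b) filing + 20 years → 29 December 2009.
Later of the two: 20 July 2011.
Prosecution Delay Deduction: −182 days → 19 January 2011.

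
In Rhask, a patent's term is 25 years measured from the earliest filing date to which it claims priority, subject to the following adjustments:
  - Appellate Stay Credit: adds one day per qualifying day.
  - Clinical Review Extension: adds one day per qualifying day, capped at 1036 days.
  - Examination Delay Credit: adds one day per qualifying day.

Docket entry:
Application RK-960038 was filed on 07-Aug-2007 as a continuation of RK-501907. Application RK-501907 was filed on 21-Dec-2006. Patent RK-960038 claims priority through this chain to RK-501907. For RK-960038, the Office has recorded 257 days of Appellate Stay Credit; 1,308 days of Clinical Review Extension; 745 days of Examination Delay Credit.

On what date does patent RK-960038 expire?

July 20, 2037

Earliest priority filing: 21 December 2006.
Base term: 21 December 2006 + 25 years → 21 December 2031.
Appellate Stay Credit: +257 days → 3 September 2032.
Clinical Review Extension: 1308 days claimed exceeds the 1036-day cap, so +1036 days → 6 July 2035.
Examination Delay Credit: +745 days → 20 July 2037.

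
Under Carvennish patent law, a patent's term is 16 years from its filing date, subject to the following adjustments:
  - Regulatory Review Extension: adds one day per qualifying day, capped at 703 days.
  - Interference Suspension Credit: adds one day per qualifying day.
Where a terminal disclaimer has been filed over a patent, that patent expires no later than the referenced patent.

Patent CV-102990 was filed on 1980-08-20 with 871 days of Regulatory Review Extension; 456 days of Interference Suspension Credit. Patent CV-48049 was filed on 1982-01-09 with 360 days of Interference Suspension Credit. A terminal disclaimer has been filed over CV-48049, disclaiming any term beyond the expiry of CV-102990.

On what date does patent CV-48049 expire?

January 4, 1999

Natural term of CV-48049:
  Base: filing + 16 years → 9 January 1998.
  Interference Suspension Credit: +360 days → 4 January 1999.
Expiry of referenced patent CV-102990:
  Base: filing + 16 years → 20 August 1996.
  Regulatory Review Extension: 871 days claimed exceeds the 703-day cap, so +703 days → 24 July 1998.
  Interference Suspension Credit: +456 days → 23 October 1999.
Terminal disclaimer: CV-48049 expires on the earlier of 4 January 1999 and 23 October 1999.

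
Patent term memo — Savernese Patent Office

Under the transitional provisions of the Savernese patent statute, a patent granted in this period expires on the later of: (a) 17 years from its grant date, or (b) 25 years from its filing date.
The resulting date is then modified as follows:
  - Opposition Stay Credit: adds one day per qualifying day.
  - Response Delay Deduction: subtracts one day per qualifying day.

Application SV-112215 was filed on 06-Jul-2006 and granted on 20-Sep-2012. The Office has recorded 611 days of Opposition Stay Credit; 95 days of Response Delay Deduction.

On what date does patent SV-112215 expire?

December 3, 2032

(a) grant + 17 years → 20 September 2029.
(b) filing + 25 years → 6 July 2031.
Later of the two: 6 July 2031.
Opposition Stay Credit: +611 days → 8 March 2033.
Response Delay Deduction: −95 days → 3 December 2032.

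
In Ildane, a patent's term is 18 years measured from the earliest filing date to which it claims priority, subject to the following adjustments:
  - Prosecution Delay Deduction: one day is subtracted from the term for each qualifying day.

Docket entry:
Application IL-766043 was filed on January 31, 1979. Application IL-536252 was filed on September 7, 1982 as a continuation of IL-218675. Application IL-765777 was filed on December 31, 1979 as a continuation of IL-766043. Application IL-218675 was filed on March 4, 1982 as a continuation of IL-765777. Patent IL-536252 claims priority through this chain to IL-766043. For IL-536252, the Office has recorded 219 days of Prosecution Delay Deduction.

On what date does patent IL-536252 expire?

Earliest priority filing: 31 January 1979.
Base term: 31 January 1979 + 18 years → 31 January 1997.
Prosecution Delay Deduction: −219 days → 26 June 1996.

1996-06-26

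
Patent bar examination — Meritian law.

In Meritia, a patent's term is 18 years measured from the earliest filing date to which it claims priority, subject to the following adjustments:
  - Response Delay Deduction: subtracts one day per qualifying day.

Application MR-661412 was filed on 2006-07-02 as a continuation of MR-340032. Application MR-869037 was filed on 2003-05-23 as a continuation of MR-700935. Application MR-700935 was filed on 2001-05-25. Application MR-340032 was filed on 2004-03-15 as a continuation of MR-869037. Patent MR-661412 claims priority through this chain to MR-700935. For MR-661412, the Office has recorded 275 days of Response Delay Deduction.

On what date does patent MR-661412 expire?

2018-08-23

Earliest priority filing: 25 May 2001.
Base term: 25 May 2001 + 18 years → 25 May 2019.
Response Delay Deduction: −275 days → 23 August 2018.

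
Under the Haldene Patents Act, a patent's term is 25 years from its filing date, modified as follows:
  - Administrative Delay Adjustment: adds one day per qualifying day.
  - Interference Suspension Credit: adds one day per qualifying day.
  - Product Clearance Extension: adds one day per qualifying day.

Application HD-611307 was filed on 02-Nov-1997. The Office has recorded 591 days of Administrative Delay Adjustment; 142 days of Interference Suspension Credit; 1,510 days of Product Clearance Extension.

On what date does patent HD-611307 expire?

Base term: filing date + 25 years → 2 November 2022.
Administrative Delay Adjustment: +591 days → 15 June 2024.
Interference Suspension Credit: +142 days → 4 November 2024.
Product Clearance Extension: +1510 days → 23 December 2028.

December 23, 2028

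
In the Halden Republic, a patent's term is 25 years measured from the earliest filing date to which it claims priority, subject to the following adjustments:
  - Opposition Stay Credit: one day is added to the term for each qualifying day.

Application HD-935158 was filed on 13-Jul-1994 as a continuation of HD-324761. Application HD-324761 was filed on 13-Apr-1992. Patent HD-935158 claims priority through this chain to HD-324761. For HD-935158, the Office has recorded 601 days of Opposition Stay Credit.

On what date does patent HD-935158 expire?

Earliest priority filing: 13 April 1992.
Base term: 13 April 1992 + 25 years → 13 April 2017.
Opposition Stay Credit: +601 days → 5 December 2018.

December 5, 2018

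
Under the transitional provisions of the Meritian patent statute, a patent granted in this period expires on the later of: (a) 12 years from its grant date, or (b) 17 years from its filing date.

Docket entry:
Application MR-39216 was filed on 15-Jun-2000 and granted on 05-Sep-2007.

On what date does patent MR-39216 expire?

(a) grant + 12 years → 5 September 2019.
(b) filing + 17 years → 15 June 2017.
Later of the two: 5 September 2019.

2019-09-05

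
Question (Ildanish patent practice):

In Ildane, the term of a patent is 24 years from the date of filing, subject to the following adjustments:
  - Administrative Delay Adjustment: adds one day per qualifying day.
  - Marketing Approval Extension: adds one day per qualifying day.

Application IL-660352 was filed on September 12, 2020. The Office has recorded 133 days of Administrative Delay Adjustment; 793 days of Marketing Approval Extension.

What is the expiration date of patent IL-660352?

2047-03-27

Base term: filing date + 24 years → 12 September 2044.
Administrative Delay Adjustment: +133 days → 23 January 2045.
Marketing Approval Extension: +793 days → 27 March 2047.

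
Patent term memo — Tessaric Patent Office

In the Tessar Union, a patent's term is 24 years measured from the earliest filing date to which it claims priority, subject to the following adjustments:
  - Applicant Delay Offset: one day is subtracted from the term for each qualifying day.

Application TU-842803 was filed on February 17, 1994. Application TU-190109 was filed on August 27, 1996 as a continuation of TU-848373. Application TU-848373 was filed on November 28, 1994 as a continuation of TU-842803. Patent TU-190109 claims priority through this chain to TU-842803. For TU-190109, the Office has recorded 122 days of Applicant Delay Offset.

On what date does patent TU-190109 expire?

October 18, 2017

Earliest priority filing: 17 February 1994.
Base term: 17 February 1994 + 24 years → 17 February 2018.
Applicant Delay Offset: −122 days → 18 October 2017.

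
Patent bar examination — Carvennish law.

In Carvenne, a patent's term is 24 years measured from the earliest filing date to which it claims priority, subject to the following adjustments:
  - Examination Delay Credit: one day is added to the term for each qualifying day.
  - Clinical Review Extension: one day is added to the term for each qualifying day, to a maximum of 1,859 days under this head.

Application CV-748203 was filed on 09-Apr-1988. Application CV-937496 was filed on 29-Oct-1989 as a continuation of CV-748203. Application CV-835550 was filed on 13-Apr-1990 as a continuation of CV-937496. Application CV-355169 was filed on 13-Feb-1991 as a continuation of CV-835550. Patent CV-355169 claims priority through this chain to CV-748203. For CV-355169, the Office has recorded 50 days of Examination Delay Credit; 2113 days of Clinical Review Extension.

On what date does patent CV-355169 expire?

2017-07-01

Earliest priority filing: 9 April 1988.
Base term: 9 April 1988 + 24 years → 9 April 2012.
Examination Delay Credit: +50 days → 29 May 2012.
Clinical Review Extension: 2113 days claimed exceeds the 1859-day cap, so +1859 days → 1 July 2017.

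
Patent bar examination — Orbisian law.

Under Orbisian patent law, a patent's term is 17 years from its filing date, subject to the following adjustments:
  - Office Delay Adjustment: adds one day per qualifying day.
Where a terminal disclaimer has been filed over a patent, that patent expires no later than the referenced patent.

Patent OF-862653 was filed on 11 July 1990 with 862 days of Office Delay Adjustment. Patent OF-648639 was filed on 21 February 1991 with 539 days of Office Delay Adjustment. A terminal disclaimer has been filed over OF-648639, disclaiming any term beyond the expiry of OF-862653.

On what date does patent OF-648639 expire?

Natural term of OF-648639:
  Base: filing + 17 years → 21 February 2008.
  Office Delay Adjustment: +539 days → 13 August 2009.
Expiry of referenced patent OF-862653:
  Base: filing + 17 years → 11 July 2007.
  Office Delay Adjustment: +862 days → 19 November 2009.
Terminal disclaimer: OF-648639 expires on the earlier of 13 August 2009 and 19 November 2009.

August 13, 2009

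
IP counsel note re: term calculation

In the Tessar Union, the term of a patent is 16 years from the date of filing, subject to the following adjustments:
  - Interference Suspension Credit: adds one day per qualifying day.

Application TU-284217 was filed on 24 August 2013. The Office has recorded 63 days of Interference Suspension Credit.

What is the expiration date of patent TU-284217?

2029-10-26

Base term: filing date + 16 years → 24 August 2029.
Interference Suspension Credit: +63 days → 26 October 2029.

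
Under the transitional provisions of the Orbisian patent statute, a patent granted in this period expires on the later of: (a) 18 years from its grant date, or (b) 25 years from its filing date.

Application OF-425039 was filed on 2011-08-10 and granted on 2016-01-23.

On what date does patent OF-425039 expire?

2036-08-10

(a) grant + 18 years → 23 January 2034.
(b) filing + 25 years → 10 August 2036.
Later of the two: 10 August 2036.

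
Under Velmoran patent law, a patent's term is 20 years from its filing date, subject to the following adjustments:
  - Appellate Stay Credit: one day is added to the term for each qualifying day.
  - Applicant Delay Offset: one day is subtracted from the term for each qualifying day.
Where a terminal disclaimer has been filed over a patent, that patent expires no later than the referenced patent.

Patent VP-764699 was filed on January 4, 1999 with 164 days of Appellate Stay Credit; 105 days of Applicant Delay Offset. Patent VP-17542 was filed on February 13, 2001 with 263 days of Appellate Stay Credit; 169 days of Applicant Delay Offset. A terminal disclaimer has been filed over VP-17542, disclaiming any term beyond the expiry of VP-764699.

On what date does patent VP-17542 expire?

Natural term of VP-17542:
  Base: filing + 20 years → 13 February 2021.
  Appellate Stay Credit: +263 days → 3 November 2021.
  Applicant Delay Offset: −169 days → 18 May 2021.
Expiry of referenced patent VP-764699:
  Base: filing + 20 years → 4 January 2019.
  Appellate Stay Credit: +164 days → 17 June 2019.
  Applicant Delay Offset: −105 days → 4 March 2019.
Terminal disclaimer: VP-17542 expires on the earlier of 18 May 2021 and 4 March 2019.

2019-03-04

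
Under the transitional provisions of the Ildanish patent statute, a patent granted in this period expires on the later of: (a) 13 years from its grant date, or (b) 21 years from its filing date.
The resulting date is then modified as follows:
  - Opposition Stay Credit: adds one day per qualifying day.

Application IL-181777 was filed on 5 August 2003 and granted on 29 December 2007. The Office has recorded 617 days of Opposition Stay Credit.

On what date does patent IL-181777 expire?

(a) grant + 13 years → 29 December 2020.
(b) filing + 21 years → 5 August 2024.
Later of the two: 5 August 2024.
Opposition Stay Credit: +617 days → 14 April 2026.

2026-04-14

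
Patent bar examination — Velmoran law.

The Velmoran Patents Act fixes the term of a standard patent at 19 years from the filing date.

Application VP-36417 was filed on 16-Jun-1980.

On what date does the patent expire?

Filing date + 19 years → 16 June 1999.

1999-06-16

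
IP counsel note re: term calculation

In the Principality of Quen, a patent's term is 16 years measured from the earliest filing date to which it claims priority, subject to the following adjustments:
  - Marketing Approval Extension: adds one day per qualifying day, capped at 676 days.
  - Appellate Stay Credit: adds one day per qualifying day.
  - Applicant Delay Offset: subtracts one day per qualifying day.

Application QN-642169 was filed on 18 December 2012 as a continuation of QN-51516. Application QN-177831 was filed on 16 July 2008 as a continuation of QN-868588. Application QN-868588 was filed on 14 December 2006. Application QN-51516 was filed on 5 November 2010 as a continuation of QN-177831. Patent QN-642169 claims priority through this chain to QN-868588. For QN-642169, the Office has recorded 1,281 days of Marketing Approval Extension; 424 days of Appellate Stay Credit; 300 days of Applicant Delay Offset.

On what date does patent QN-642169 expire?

Earliest priority filing: 14 December 2006.
Base term: 14 December 2006 + 16 years → 14 December 2022.
Marketing Approval Extension: 1281 days claimed exceeds the 676-day cap, so +676 days → 20 October 2024.
Appellate Stay Credit: +424 days → 18 December 2025.
Applicant Delay Offset: −300 days → 21 February 2025.

February 21, 2025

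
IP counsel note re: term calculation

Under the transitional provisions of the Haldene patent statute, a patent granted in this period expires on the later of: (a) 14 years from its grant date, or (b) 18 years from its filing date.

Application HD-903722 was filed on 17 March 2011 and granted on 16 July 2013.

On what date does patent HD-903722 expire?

(a) grant + 14 years → 16 July 2027.
(b) filing + 18 years → 17 March 2029.
Later of the two: 17 March 2029.

March 17, 2029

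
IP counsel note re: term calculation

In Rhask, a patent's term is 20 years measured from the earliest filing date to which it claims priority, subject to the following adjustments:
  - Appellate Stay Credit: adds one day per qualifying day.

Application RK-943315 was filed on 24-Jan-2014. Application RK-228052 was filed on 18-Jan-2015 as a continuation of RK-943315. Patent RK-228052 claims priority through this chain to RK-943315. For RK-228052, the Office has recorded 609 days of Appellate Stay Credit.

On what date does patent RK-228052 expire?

Earliest priority filing: 24 January 2014.
Base term: 24 January 2014 + 20 years → 24 January 2034.
Appellate Stay Credit: +609 days → 25 September 2035.

2035-09-25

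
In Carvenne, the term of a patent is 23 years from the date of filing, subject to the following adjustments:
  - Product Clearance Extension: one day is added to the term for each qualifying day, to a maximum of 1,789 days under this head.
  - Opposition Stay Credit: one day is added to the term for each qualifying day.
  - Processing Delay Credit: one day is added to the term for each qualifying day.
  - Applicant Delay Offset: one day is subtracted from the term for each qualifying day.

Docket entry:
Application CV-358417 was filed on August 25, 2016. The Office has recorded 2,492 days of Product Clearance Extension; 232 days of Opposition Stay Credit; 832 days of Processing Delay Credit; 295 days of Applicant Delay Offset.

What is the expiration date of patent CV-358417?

Base term: filing date + 23 years → 25 August 2039.
Product Clearance Extension: 2492 days claimed exceeds the 1789-day cap, so +1789 days → 18 July 2044.
Opposition Stay Credit: +232 days → 7 March 2045.
Processing Delay Credit: +832 days → 17 June 2047.
Applicant Delay Offset: −295 days → 26 August 2046.

2046-08-26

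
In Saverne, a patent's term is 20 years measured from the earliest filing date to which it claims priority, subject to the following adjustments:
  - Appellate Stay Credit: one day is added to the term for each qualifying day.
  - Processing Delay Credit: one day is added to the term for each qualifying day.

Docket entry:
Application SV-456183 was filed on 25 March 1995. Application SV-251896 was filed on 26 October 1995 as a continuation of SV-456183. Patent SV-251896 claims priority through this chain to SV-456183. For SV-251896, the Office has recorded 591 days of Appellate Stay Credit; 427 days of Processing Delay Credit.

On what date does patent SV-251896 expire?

Earliest priority filing: 25 March 1995.
Base term: 25 March 1995 + 20 years → 25 March 2015.
Appellate Stay Credit: +591 days → 5 November 2016.
Processing Delay Credit: +427 days → 6 January 2018.

2018-01-06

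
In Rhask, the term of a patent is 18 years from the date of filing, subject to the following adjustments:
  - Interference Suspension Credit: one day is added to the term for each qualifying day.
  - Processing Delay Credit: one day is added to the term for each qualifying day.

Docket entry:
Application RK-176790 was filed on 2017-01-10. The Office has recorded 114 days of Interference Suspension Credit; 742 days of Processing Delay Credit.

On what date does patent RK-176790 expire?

2037-05-15

Base term: filing date + 18 years → 10 January 2035.
Interference Suspension Credit: +114 days → 4 May 2035.
Processing Delay Credit: +742 days → 15 May 2037.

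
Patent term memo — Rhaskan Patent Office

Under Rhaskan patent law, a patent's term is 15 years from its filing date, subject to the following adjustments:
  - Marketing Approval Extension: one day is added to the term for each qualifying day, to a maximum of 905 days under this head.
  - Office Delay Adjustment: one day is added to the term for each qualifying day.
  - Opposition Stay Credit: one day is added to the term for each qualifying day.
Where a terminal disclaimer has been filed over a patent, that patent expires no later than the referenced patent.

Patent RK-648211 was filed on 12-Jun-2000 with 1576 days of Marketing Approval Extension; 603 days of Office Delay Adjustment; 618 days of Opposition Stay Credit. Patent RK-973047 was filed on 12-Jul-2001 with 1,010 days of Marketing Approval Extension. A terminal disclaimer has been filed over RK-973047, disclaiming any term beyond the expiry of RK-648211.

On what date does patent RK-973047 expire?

Natural term of RK-973047:
  Base: filing + 15 years → 12 July 2016.
  Marketing Approval Extension: 1010 days claimed exceeds the 905-day cap, so +905 days → 3 January 2019.
Expiry of referenced patent RK-648211:
  Base: filing + 15 years → 12 June 2015.
  Marketing Approval Extension: 1576 days claimed exceeds the 905-day cap, so +905 days → 3 December 2017.
  Office Delay Adjustment: +603 days → 29 July 2019.
  Opposition Stay Credit: +618 days → 7 April 2021.
Terminal disclaimer: RK-973047 expires on the earlier of 3 January 2019 and 7 April 2021.

2019-01-03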